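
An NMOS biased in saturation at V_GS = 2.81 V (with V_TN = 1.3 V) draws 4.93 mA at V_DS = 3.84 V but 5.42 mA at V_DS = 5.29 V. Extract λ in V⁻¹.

λ = 0.0930 V⁻¹

With V_GS fixed, I_D ∝ (1 + λ V_DS) in saturation, so I_D2/I_D1 = (1 + λ V_DS2)/(1 + λ V_DS1).
5.42/4.93 = 1.099 = (1 + 5.29 λ)/(1 + 3.84 λ).
Solving: λ (I_D1 V_DS2 − I_D2 V_DS1) = I_D2 − I_D1, so λ = (5.42 − 4.93) / (4.93 × 5.29 − 5.42 × 3.84) = 0.49 / 5.27 = 0.093 V⁻¹.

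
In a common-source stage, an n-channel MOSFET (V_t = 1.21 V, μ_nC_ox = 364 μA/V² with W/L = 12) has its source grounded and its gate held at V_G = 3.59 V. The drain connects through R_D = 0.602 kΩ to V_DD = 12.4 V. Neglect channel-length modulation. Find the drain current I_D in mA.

I_D = 12.4 mA

V_GS = V_G = 3.59 V, so V_ov = 3.59 − 1.21 = 2.38 V.
k_n = μ_nC_ox · (W/L) = 4.368 mA/V².
Assume saturation: I_D = ½ k_n V_ov² = 0.5 × 4.368 × 2.38² = 12.4 mA, giving V_DS = V_DD − I_D R_D = 12.4 − 12.4 × 0.602 = 4.95 V.
V_DS = 4.95 V ≥ V_ov = 2.38 V, confirming saturation.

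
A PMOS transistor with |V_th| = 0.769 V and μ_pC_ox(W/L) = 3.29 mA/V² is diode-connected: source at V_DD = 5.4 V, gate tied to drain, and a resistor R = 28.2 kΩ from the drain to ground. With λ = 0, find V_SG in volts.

V_SG = 1.07 V

With gate tied to drain, V_SG = V_SD ≥ V_SG − |V_th|, so the device is in saturation.
KCL at the drain: ½ k_p (V_SG − |V_th|)² = (V_DD − V_SG)/R.
Let x = V_SG − 0.769. Then 46.4 x² + x − 4.631 = 0, giving x = 0.305 V (positive root), so V_SG = 1.07 V.
I_D = (V_DD − V_SG)/R = (5.4 − 1.07) / 28.2 = 0.153 mA.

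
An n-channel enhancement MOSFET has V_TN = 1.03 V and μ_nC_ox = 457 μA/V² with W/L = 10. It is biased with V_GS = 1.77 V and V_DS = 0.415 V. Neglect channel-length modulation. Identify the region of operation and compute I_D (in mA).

Triode; I_D = 1.01 mA

k_n = μ_nC_ox · (W/L) = 4.57 mA/V².
V_ov = V_GS − V_TN = 1.77 − 1.03 = 0.74 V.
Since V_DS = 0.415 V < V_ov = 0.74 V, the device is in the triode region.
I_D = k_n [V_ov · V_DS − ½ V_DS²] = 4.57 × [0.74 × 0.415 − 0.5 × 0.415²] = 1.01 mA.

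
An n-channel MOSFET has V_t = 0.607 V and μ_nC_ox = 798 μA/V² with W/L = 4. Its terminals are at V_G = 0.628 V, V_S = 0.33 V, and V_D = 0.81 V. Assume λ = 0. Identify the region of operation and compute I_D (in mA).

Cutoff; I_D = 0 mA

V_GS = V_G − V_S = 0.628 − 0.33 = 0.298 V; V_DS = V_D − V_S = 0.81 − 0.33 = 0.48 V.
V_GS = 0.298 V < V_t = 0.607 V, so the transistor is in cutoff.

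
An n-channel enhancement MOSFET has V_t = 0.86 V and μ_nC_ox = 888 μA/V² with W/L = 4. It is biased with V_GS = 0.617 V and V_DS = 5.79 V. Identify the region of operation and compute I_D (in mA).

V_GS = 0.617 V < V_t = 0.86 V, so the transistor is in cutoff.

Cutoff; I_D = 0 mA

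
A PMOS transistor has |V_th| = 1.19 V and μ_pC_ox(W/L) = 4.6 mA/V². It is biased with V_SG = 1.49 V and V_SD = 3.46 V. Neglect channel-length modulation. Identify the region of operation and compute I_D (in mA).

V_ov = V_SG − |V_th| = 1.49 − 1.19 = 0.3 V.
Since V_SD = 3.46 V ≥ V_ov = 0.3 V, the device is in saturation.
I_D = ½ k_p V_ov² = 0.5 × 4.6 × 0.3² = 0.207 mA.

Saturation; I_D = 0.207 mA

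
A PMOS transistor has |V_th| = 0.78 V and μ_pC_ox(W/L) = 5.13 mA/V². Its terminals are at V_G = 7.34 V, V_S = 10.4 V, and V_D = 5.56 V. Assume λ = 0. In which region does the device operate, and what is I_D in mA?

Saturation; I_D = 13.3 mA

V_SG = V_S − V_G = 10.4 − 7.34 = 3.06 V; V_SD = V_S − V_D = 10.4 − 5.56 = 4.84 V.
V_ov = V_SG − |V_th| = 3.06 − 0.78 = 2.28 V.
Since V_SD = 4.84 V ≥ V_ov = 2.28 V, the device is in saturation.
I_D = ½ k_p V_ov² = 0.5 × 5.13 × 2.28² = 13.3 mA.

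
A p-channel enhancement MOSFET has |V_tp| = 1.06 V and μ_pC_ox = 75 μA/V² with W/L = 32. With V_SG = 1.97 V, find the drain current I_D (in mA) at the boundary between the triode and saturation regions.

At the boundary V_SD = V_ov = V_SG − |V_tp| = 1.97 − 1.06 = 0.91 V.
k_p = μ_pC_ox · (W/L) = 2.4 mA/V².
I_D = ½ k_p V_ov² = 0.5 × 2.4 × 0.91² = 0.994 mA.

I_D = 0.994 mA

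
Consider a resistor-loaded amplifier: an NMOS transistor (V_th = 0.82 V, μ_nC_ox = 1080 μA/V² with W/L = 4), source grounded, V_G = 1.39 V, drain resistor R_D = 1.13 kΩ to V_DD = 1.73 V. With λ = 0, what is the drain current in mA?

I_D = 0.702 mA

V_GS = V_G = 1.39 V, so V_ov = 1.39 − 0.82 = 0.57 V.
k_n = μ_nC_ox · (W/L) = 4.32 mA/V².
Assume saturation: I_D = ½ k_n V_ov² = 0.5 × 4.32 × 0.57² = 0.702 mA, giving V_DS = V_DD − I_D R_D = 1.73 − 0.702 × 1.13 = 0.937 V.
V_DS = 0.937 V ≥ V_ov = 0.57 V, confirming saturation.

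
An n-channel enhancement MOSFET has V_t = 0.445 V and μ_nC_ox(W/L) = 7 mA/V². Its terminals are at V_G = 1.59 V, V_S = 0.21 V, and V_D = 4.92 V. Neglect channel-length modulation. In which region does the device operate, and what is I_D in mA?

Saturation; I_D = 3.06 mA

V_GS = V_G − V_S = 1.59 − 0.21 = 1.38 V; V_DS = V_D − V_S = 4.92 − 0.21 = 4.71 V.
V_ov = V_GS − V_t = 1.38 − 0.445 = 0.935 V.
Since V_DS = 4.71 V ≥ V_ov = 0.935 V, the device is in saturation.
I_D = ½ k_n V_ov² = 0.5 × 7 × 0.935² = 3.06 mA.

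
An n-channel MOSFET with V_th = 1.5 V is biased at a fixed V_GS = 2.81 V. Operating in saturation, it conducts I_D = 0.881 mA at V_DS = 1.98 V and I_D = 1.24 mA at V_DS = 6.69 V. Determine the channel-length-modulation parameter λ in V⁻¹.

With V_GS fixed, I_D ∝ (1 + λ V_DS) in saturation, so I_D2/I_D1 = (1 + λ V_DS2)/(1 + λ V_DS1).
1.24/0.881 = 1.407 = (1 + 6.69 λ)/(1 + 1.98 λ).
Solving: λ (I_D1 V_DS2 − I_D2 V_DS1) = I_D2 − I_D1, so λ = (1.24 − 0.881) / (0.881 × 6.69 − 1.24 × 1.98) = 0.359 / 3.44 = 0.104 V⁻¹.

λ = 0.104 V⁻¹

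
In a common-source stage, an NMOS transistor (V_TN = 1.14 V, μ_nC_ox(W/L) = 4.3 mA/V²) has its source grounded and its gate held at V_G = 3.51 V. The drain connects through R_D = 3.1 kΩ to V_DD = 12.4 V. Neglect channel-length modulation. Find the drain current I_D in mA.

V_GS = V_G = 3.51 V, so V_ov = 3.51 − 1.14 = 2.37 V.
Assume saturation: I_D = ½ k_n V_ov² = 0.5 × 4.3 × 2.37² = 12.1 mA, giving V_DS = V_DD − I_D R_D = 12.4 − 12.1 × 3.1 = -25 V.
But -25 V < V_ov = 2.37 V, so the device is actually in triode.
In triode I_D = k_n[V_ov V_DS − ½ V_DS²] and I_D = (V_DD − V_DS)/R_D. Equating: 6.67 V_DS² − 32.59 V_DS + 12.4 = 0, giving V_DS = 0.416 V (the root below V_ov).
I_D = (12.4 − 0.416) / 3.1 = 3.87 mA.

I_D = 3.87 mA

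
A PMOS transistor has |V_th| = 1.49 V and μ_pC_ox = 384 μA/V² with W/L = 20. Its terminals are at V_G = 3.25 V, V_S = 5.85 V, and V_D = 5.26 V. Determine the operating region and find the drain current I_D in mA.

V_SG = V_S − V_G = 5.85 − 3.25 = 2.6 V; V_SD = V_S − V_D = 5.85 − 5.26 = 0.59 V.
k_p = μ_pC_ox · (W/L) = 7.68 mA/V².
V_ov = V_SG − |V_th| = 2.6 − 1.49 = 1.11 V.
Since V_SD = 0.59 V < V_ov = 1.11 V, the device is in the triode region.
I_D = k_p [V_ov · V_SD − ½ V_SD²] = 7.68 × [1.11 × 0.59 − 0.5 × 0.59²] = 3.69 mA.

Triode; I_D = 3.69 mA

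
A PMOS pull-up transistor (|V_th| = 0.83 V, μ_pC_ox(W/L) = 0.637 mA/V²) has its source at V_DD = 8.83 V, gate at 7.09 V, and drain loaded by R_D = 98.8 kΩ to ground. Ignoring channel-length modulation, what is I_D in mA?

V_SG = V_DD − V_G = 8.83 − 7.09 = 1.74 V, so V_ov = 1.74 − 0.83 = 0.91 V.
Assume saturation: I_D = ½ k_p V_ov² = 0.5 × 0.637 × 0.91² = 0.264 mA, giving V_SD = V_DD − I_D R_D = 8.83 − 0.264 × 98.8 = -17.2 V.
But -17.2 V < V_ov = 0.91 V, so the device is actually in triode.
In triode I_D = k_p[V_ov V_SD − ½ V_SD²] and I_D = (V_DD − V_SD)/R_D. Equating: 31.5 V_SD² − 58.27 V_SD + 8.83 = 0, giving V_SD = 0.167 V (the root below V_ov).
I_D = (8.83 − 0.167) / 98.8 = 0.0877 mA.

I_D = 0.0877 mA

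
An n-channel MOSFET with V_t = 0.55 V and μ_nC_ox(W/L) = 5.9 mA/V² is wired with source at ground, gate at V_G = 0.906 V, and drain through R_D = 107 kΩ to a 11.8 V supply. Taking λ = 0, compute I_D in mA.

V_GS = V_G = 0.906 V, so V_ov = 0.906 − 0.55 = 0.356 V.
Assume saturation: I_D = ½ k_n V_ov² = 0.5 × 5.9 × 0.356² = 0.374 mA, giving V_DS = V_DD − I_D R_D = 11.8 − 0.374 × 107 = -28.2 V.
But -28.2 V < V_ov = 0.356 V, so the device is actually in triode.
In triode I_D = k_n[V_ov V_DS − ½ V_DS²] and I_D = (V_DD − V_DS)/R_D. Equating: 316 V_DS² − 225.7 V_DS + 11.8 = 0, giving V_DS = 0.0568 V (the root below V_ov).
I_D = (11.8 − 0.0568) / 107 = 0.11 mA.

I_D = 0.110 mA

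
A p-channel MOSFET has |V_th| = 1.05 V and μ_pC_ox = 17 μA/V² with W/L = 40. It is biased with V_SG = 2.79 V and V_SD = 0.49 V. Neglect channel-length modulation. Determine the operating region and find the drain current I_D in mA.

k_p = μ_pC_ox · (W/L) = 0.68 mA/V².
V_ov = V_SG − |V_th| = 2.79 − 1.05 = 1.74 V.
Since V_SD = 0.49 V < V_ov = 1.74 V, the device is in the triode region.
I_D = k_p [V_ov · V_SD − ½ V_SD²] = 0.68 × [1.74 × 0.49 − 0.5 × 0.49²] = 0.498 mA.

Triode; I_D = 0.498 mA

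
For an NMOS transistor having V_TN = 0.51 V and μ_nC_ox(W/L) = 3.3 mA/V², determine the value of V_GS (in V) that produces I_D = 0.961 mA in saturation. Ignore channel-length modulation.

V_GS = 1.27 V

In saturation I_D = ½ k_n (V_GS − V_TN)², so V_GS − V_TN = √(2 I_D / k_n) = √(2 × 0.961 / 3.3) = 0.763 V.
V_GS = 0.51 + 0.763 = 1.27 V.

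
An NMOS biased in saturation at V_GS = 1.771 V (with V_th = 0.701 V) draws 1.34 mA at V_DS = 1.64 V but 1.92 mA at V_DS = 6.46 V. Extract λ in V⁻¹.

With V_GS fixed, I_D ∝ (1 + λ V_DS) in saturation, so I_D2/I_D1 = (1 + λ V_DS2)/(1 + λ V_DS1).
1.92/1.34 = 1.433 = (1 + 6.46 λ)/(1 + 1.64 λ).
Solving: λ (I_D1 V_DS2 − I_D2 V_DS1) = I_D2 − I_D1, so λ = (1.92 − 1.34) / (1.34 × 6.46 − 1.92 × 1.64) = 0.58 / 5.51 = 0.105 V⁻¹.

λ = 0.105 V⁻¹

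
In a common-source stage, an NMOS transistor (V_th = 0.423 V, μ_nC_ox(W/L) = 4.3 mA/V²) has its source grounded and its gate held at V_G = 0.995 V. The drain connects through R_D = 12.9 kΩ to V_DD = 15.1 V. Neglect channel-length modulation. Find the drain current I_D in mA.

I_D = 0.703 mA

V_GS = V_G = 0.995 V, so V_ov = 0.995 − 0.423 = 0.572 V.
Assume saturation: I_D = ½ k_n V_ov² = 0.5 × 4.3 × 0.572² = 0.703 mA, giving V_DS = V_DD − I_D R_D = 15.1 − 0.703 × 12.9 = 6.03 V.
V_DS = 6.03 V ≥ V_ov = 0.572 V, confirming saturation.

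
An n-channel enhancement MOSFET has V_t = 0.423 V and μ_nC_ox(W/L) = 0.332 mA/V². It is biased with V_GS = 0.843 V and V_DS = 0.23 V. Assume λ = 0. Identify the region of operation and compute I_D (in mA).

Triode; I_D = 0.0233 mA

V_ov = V_GS − V_t = 0.843 − 0.423 = 0.42 V.
Since V_DS = 0.23 V < V_ov = 0.42 V, the device is in the triode region.
I_D = k_n [V_ov · V_DS − ½ V_DS²] = 0.332 × [0.42 × 0.23 − 0.5 × 0.23²] = 0.0233 mA.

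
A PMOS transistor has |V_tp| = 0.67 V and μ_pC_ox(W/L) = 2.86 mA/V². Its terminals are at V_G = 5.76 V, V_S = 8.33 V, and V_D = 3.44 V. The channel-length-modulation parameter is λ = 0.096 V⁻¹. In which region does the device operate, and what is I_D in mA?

Saturation; I_D = 7.59 mA

V_SG = V_S − V_G = 8.33 − 5.76 = 2.57 V; V_SD = V_S − V_D = 8.33 − 3.44 = 4.89 V.
V_ov = V_SG − |V_tp| = 2.57 − 0.67 = 1.9 V.
Since V_SD = 4.89 V ≥ V_ov = 1.9 V, the device is in saturation.
I_D = ½ k_p V_ov² (1 + λ V_SD) = 0.5 × 2.86 × 1.9² × (1 + 0.096 × 4.89) = 7.59 mA.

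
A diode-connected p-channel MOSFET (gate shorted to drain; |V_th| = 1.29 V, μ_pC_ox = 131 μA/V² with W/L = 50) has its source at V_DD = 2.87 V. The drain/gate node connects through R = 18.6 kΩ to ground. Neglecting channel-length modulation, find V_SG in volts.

With gate tied to drain, V_SG = V_SD ≥ V_SG − |V_th|, so the device is in saturation.
k_p = μ_pC_ox · (W/L) = 6.55 mA/V².
KCL at the drain: ½ k_p (V_SG − |V_th|)² = (V_DD − V_SG)/R.
Let x = V_SG − 1.29. Then 60.9 x² + x − 1.58 = 0, giving x = 0.153 V (positive root), so V_SG = 1.44 V.
I_D = (V_DD − V_SG)/R = (2.87 − 1.44) / 18.6 = 0.0767 mA.

V_SG = 1.44 V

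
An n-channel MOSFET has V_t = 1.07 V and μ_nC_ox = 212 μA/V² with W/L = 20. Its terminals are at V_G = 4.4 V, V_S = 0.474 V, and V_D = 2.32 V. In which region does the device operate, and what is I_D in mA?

Triode; I_D = 15.1 mA

V_GS = V_G − V_S = 4.4 − 0.474 = 3.93 V; V_DS = V_D − V_S = 2.32 − 0.474 = 1.85 V.
k_n = μ_nC_ox · (W/L) = 4.24 mA/V².
V_ov = V_GS − V_t = 3.93 − 1.07 = 2.86 V.
Since V_DS = 1.85 V < V_ov = 2.86 V, the device is in the triode region.
I_D = k_n [V_ov · V_DS − ½ V_DS²] = 4.24 × [2.86 × 1.85 − 0.5 × 1.85²] = 15.1 mA.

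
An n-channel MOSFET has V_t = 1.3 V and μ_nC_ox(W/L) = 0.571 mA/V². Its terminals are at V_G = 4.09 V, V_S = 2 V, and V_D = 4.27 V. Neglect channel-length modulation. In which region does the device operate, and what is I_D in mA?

Saturation; I_D = 0.178 mA

V_GS = V_G − V_S = 4.09 − 2 = 2.09 V; V_DS = V_D − V_S = 4.27 − 2 = 2.27 V.
V_ov = V_GS − V_t = 2.09 − 1.3 = 0.79 V.
Since V_DS = 2.27 V ≥ V_ov = 0.79 V, the device is in saturation.
I_D = ½ k_n V_ov² = 0.5 × 0.571 × 0.79² = 0.178 mA.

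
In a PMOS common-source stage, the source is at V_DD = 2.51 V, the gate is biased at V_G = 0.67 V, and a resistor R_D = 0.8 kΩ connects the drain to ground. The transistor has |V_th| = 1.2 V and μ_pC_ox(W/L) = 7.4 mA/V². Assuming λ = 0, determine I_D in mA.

V_SG = V_DD − V_G = 2.51 − 0.67 = 1.84 V, so V_ov = 1.84 − 1.2 = 0.64 V.
Assume saturation: I_D = ½ k_p V_ov² = 0.5 × 7.4 × 0.64² = 1.52 mA, giving V_SD = V_DD − I_D R_D = 2.51 − 1.52 × 0.8 = 1.3 V.
V_SD = 1.3 V ≥ V_ov = 0.64 V, confirming saturation.

I_D = 1.52 mA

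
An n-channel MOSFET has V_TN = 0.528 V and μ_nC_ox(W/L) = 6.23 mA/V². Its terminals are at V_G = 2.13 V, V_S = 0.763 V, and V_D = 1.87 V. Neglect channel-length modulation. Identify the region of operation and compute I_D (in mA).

Saturation; I_D = 2.19 mA

V_GS = V_G − V_S = 2.13 − 0.763 = 1.37 V; V_DS = V_D − V_S = 1.87 − 0.763 = 1.11 V.
V_ov = V_GS − V_TN = 1.37 − 0.528 = 0.839 V.
Since V_DS = 1.11 V ≥ V_ov = 0.839 V, the device is in saturation.
I_D = ½ k_n V_ov² = 0.5 × 6.23 × 0.839² = 2.19 mA.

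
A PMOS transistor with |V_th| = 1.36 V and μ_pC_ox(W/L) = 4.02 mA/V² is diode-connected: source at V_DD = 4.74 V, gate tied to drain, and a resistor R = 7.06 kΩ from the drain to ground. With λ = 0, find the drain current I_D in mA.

With gate tied to drain, V_SG = V_SD ≥ V_SG − |V_th|, so the device is in saturation.
KCL at the drain: ½ k_p (V_SG − |V_th|)² = (V_DD − V_SG)/R.
Let x = V_SG − 1.36. Then 14.2 x² + x − 3.38 = 0, giving x = 0.454 V (positive root), so V_SG = 1.81 V.
I_D = (V_DD − V_SG)/R = (4.74 − 1.81) / 7.06 = 0.414 mA.

I_D = 0.414 mA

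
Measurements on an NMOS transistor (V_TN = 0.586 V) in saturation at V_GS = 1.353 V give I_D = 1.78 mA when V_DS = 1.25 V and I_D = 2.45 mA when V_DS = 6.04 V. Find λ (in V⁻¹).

With V_GS fixed, I_D ∝ (1 + λ V_DS) in saturation, so I_D2/I_D1 = (1 + λ V_DS2)/(1 + λ V_DS1).
2.45/1.78 = 1.376 = (1 + 6.04 λ)/(1 + 1.25 λ).
Solving: λ (I_D1 V_DS2 − I_D2 V_DS1) = I_D2 − I_D1, so λ = (2.45 − 1.78) / (1.78 × 6.04 − 2.45 × 1.25) = 0.67 / 7.69 = 0.0871 V⁻¹.

λ = 0.0871 V⁻¹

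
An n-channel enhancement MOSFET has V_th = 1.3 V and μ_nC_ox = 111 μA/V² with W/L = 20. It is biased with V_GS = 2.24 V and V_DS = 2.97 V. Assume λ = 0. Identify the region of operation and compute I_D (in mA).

Saturation; I_D = 0.981 mA

k_n = μ_nC_ox · (W/L) = 2.22 mA/V².
V_ov = V_GS − V_th = 2.24 − 1.3 = 0.94 V.
Since V_DS = 2.97 V ≥ V_ov = 0.94 V, the device is in saturation.
I_D = ½ k_n V_ov² = 0.5 × 2.22 × 0.94² = 0.981 mA.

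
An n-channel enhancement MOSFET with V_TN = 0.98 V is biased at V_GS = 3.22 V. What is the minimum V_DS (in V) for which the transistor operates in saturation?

The boundary between triode and saturation is V_DS = V_GS − V_TN = V_ov.
V_ov = 3.22 − 0.98 = 2.24 V.

V_DS,sat = 2.24 V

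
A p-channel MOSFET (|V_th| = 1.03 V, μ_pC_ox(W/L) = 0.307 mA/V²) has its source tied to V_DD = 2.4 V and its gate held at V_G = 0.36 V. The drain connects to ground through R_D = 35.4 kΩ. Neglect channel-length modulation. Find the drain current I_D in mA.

V_SG = V_DD − V_G = 2.4 − 0.36 = 2.04 V, so V_ov = 2.04 − 1.03 = 1.01 V.
Assume saturation: I_D = ½ k_p V_ov² = 0.5 × 0.307 × 1.01² = 0.157 mA, giving V_SD = V_DD − I_D R_D = 2.4 − 0.157 × 35.4 = -3.14 V.
But -3.14 V < V_ov = 1.01 V, so the device is actually in triode.
In triode I_D = k_p[V_ov V_SD − ½ V_SD²] and I_D = (V_DD − V_SD)/R_D. Equating: 5.43 V_SD² − 11.98 V_SD + 2.4 = 0, giving V_SD = 0.223 V (the root below V_ov).
I_D = (2.4 − 0.223) / 35.4 = 0.0615 mA.

I_D = 0.0615 mA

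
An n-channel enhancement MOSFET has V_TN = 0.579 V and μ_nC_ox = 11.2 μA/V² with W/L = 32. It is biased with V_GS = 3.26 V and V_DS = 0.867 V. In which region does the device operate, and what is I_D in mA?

Triode; I_D = 0.698 mA

k_n = μ_nC_ox · (W/L) = 0.3584 mA/V².
V_ov = V_GS − V_TN = 3.26 − 0.579 = 2.68 V.
Since V_DS = 0.867 V < V_ov = 2.68 V, the device is in the triode region.
I_D = k_n [V_ov · V_DS − ½ V_DS²] = 0.3584 × [2.68 × 0.867 − 0.5 × 0.867²] = 0.698 mA.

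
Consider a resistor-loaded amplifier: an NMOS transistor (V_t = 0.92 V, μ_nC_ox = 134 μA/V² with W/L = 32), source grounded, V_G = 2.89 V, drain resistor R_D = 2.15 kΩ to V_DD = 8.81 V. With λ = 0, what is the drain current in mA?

I_D = 3.85 mA

V_GS = V_G = 2.89 V, so V_ov = 2.89 − 0.92 = 1.97 V.
k_n = μ_nC_ox · (W/L) = 4.288 mA/V².
Assume saturation: I_D = ½ k_n V_ov² = 0.5 × 4.288 × 1.97² = 8.32 mA, giving V_DS = V_DD − I_D R_D = 8.81 − 8.32 × 2.15 = -9.08 V.
But -9.08 V < V_ov = 1.97 V, so the device is actually in triode.
In triode I_D = k_n[V_ov V_DS − ½ V_DS²] and I_D = (V_DD − V_DS)/R_D. Equating: 4.61 V_DS² − 19.16 V_DS + 8.81 = 0, giving V_DS = 0.526 V (the root below V_ov).
I_D = (8.81 − 0.526) / 2.15 = 3.85 mA.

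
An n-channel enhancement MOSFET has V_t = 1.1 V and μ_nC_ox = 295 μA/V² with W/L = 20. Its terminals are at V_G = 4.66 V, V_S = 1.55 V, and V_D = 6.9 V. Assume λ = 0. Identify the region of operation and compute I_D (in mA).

Saturation; I_D = 11.9 mA

V_GS = V_G − V_S = 4.66 − 1.55 = 3.11 V; V_DS = V_D − V_S = 6.9 − 1.55 = 5.35 V.
k_n = μ_nC_ox · (W/L) = 5.9 mA/V².
V_ov = V_GS − V_t = 3.11 − 1.1 = 2.01 V.
Since V_DS = 5.35 V ≥ V_ov = 2.01 V, the device is in saturation.
I_D = ½ k_n V_ov² = 0.5 × 5.9 × 2.01² = 11.9 mA.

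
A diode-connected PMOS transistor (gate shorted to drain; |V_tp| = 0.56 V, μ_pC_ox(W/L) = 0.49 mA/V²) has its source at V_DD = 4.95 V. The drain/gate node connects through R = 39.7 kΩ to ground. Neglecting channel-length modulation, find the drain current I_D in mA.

With gate tied to drain, V_SG = V_SD ≥ V_SG − |V_tp|, so the device is in saturation.
KCL at the drain: ½ k_p (V_SG − |V_tp|)² = (V_DD − V_SG)/R.
Let x = V_SG − 0.56. Then 9.73 x² + x − 4.39 = 0, giving x = 0.622 V (positive root), so V_SG = 1.18 V.
I_D = (V_DD − V_SG)/R = (4.95 − 1.18) / 39.7 = 0.0949 mA.

I_D = 0.0949 mA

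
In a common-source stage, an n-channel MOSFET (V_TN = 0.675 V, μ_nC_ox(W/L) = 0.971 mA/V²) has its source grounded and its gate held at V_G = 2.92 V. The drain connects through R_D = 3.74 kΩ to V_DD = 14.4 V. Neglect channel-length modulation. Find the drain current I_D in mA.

I_D = 2.45 mA

V_GS = V_G = 2.92 V, so V_ov = 2.92 − 0.675 = 2.25 V.
Assume saturation: I_D = ½ k_n V_ov² = 0.5 × 0.971 × 2.25² = 2.45 mA, giving V_DS = V_DD − I_D R_D = 14.4 − 2.45 × 3.74 = 5.25 V.
V_DS = 5.25 V ≥ V_ov = 2.25 V, confirming saturation.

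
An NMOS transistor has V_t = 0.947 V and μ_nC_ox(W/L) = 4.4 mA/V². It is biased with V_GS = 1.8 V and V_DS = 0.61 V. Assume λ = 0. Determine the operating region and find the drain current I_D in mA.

Triode; I_D = 1.47 mA

V_ov = V_GS − V_t = 1.8 − 0.947 = 0.853 V.
Since V_DS = 0.61 V < V_ov = 0.853 V, the device is in the triode region.
I_D = k_n [V_ov · V_DS − ½ V_DS²] = 4.4 × [0.853 × 0.61 − 0.5 × 0.61²] = 1.47 mA.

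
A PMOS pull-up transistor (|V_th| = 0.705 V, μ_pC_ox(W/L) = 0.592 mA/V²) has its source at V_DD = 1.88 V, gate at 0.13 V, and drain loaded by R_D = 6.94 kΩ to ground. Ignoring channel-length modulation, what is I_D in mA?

V_SG = V_DD − V_G = 1.88 − 0.13 = 1.75 V, so V_ov = 1.75 − 0.705 = 1.04 V.
Assume saturation: I_D = ½ k_p V_ov² = 0.5 × 0.592 × 1.04² = 0.323 mA, giving V_SD = V_DD − I_D R_D = 1.88 − 0.323 × 6.94 = -0.363 V.
But -0.363 V < V_ov = 1.04 V, so the device is actually in triode.
In triode I_D = k_p[V_ov V_SD − ½ V_SD²] and I_D = (V_DD − V_SD)/R_D. Equating: 2.05 V_SD² − 5.293 V_SD + 1.88 = 0, giving V_SD = 0.425 V (the root below V_ov).
I_D = (1.88 − 0.425) / 6.94 = 0.21 mA.

I_D = 0.210 mA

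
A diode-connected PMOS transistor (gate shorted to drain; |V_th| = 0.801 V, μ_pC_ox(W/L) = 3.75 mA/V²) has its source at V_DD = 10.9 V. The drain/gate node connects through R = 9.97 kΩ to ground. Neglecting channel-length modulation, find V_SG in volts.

With gate tied to drain, V_SG = V_SD ≥ V_SG − |V_th|, so the device is in saturation.
KCL at the drain: ½ k_p (V_SG − |V_th|)² = (V_DD − V_SG)/R.
Let x = V_SG − 0.801. Then 18.7 x² + x − 10.1 = 0, giving x = 0.709 V (positive root), so V_SG = 1.51 V.
I_D = (V_DD − V_SG)/R = (10.9 − 1.51) / 9.97 = 0.942 mA.

V_SG = 1.51 V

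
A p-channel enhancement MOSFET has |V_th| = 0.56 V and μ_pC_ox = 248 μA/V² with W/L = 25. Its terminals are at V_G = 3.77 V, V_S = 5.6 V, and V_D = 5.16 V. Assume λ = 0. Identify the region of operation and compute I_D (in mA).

Triode; I_D = 2.86 mA

V_SG = V_S − V_G = 5.6 − 3.77 = 1.83 V; V_SD = V_S − V_D = 5.6 − 5.16 = 0.44 V.
k_p = μ_pC_ox · (W/L) = 6.2 mA/V².
V_ov = V_SG − |V_th| = 1.83 − 0.56 = 1.27 V.
Since V_SD = 0.44 V < V_ov = 1.27 V, the device is in the triode region.
I_D = k_p [V_ov · V_SD − ½ V_SD²] = 6.2 × [1.27 × 0.44 − 0.5 × 0.44²] = 2.86 mA.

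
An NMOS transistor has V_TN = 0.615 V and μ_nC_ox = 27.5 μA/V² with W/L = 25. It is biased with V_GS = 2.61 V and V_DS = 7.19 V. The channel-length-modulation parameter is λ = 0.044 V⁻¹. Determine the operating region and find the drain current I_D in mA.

Saturation; I_D = 1.80 mA

k_n = μ_nC_ox · (W/L) = 0.6875 mA/V².
V_ov = V_GS − V_TN = 2.61 − 0.615 = 1.99 V.
Since V_DS = 7.19 V ≥ V_ov = 1.99 V, the device is in saturation.
I_D = ½ k_n V_ov² (1 + λ V_DS) = 0.5 × 0.6875 × 1.99² × (1 + 0.044 × 7.19) = 1.8 mA.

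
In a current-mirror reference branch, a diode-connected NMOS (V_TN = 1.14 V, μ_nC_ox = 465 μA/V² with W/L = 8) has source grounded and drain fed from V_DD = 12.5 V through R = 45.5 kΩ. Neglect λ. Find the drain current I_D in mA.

With gate tied to drain, V_GS = V_DS ≥ V_GS − V_TN, so the device is in saturation.
k_n = μ_nC_ox · (W/L) = 3.72 mA/V².
KCL at the drain: ½ k_n (V_GS − V_TN)² = (V_DD − V_GS)/R.
Let x = V_GS − 1.14. Then 84.6 x² + x − 11.36 = 0, giving x = 0.361 V (positive root), so V_GS = 1.5 V.
I_D = (V_DD − V_GS)/R = (12.5 − 1.5) / 45.5 = 0.242 mA.

I_D = 0.242 mA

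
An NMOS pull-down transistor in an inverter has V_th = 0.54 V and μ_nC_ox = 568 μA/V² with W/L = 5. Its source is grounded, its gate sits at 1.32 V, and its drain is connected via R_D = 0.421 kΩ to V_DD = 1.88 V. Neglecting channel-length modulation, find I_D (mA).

V_GS = V_G = 1.32 V, so V_ov = 1.32 − 0.54 = 0.78 V.
k_n = μ_nC_ox · (W/L) = 2.84 mA/V².
Assume saturation: I_D = ½ k_n V_ov² = 0.5 × 2.84 × 0.78² = 0.864 mA, giving V_DS = V_DD − I_D R_D = 1.88 − 0.864 × 0.421 = 1.52 V.
V_DS = 1.52 V ≥ V_ov = 0.78 V, confirming saturation.

I_D = 0.864 mA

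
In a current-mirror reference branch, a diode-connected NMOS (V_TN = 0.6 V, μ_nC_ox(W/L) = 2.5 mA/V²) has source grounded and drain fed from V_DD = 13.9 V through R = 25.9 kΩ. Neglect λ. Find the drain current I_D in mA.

With gate tied to drain, V_GS = V_DS ≥ V_GS − V_TN, so the device is in saturation.
KCL at the drain: ½ k_n (V_GS − V_TN)² = (V_DD − V_GS)/R.
Let x = V_GS − 0.6. Then 32.4 x² + x − 13.3 = 0, giving x = 0.626 V (positive root), so V_GS = 1.23 V.
I_D = (V_DD − V_GS)/R = (13.9 − 1.23) / 25.9 = 0.489 mA.

I_D = 0.489 mA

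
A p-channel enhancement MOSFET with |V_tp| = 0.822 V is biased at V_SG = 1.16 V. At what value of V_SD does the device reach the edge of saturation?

V_SD,sat = 0.338 V

The boundary between triode and saturation is V_SD = V_SG − |V_tp| = V_ov.
V_ov = 1.16 − 0.822 = 0.338 V.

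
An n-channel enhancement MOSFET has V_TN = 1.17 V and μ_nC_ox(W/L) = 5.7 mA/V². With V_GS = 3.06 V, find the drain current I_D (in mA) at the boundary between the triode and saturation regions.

At the boundary V_DS = V_ov = V_GS − V_TN = 3.06 − 1.17 = 1.89 V.
I_D = ½ k_n V_ov² = 0.5 × 5.7 × 1.89² = 10.2 mA.

I_D = 10.2 mA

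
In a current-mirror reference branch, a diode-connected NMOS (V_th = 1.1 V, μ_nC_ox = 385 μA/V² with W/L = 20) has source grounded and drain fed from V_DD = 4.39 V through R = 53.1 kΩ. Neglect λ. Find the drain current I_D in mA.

With gate tied to drain, V_GS = V_DS ≥ V_GS − V_th, so the device is in saturation.
k_n = μ_nC_ox · (W/L) = 7.7 mA/V².
KCL at the drain: ½ k_n (V_GS − V_th)² = (V_DD − V_GS)/R.
Let x = V_GS − 1.1. Then 204 x² + x − 3.29 = 0, giving x = 0.124 V (positive root), so V_GS = 1.22 V.
I_D = (V_DD − V_GS)/R = (4.39 − 1.22) / 53.1 = 0.0596 mA.

I_D = 0.0596 mA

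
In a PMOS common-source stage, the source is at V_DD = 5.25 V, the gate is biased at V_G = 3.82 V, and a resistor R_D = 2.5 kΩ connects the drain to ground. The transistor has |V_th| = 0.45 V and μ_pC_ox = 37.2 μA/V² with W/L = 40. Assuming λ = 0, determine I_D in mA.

I_D = 0.715 mA

V_SG = V_DD − V_G = 5.25 − 3.82 = 1.43 V, so V_ov = 1.43 − 0.45 = 0.98 V.
k_p = μ_pC_ox · (W/L) = 1.488 mA/V².
Assume saturation: I_D = ½ k_p V_ov² = 0.5 × 1.488 × 0.98² = 0.715 mA, giving V_SD = V_DD − I_D R_D = 5.25 − 0.715 × 2.5 = 3.46 V.
V_SD = 3.46 V ≥ V_ov = 0.98 V, confirming saturation.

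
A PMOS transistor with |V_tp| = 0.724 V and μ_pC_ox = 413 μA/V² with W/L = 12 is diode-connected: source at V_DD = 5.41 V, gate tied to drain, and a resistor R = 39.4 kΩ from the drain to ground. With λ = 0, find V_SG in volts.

V_SG = 0.938 V

With gate tied to drain, V_SG = V_SD ≥ V_SG − |V_tp|, so the device is in saturation.
k_p = μ_pC_ox · (W/L) = 4.956 mA/V².
KCL at the drain: ½ k_p (V_SG − |V_tp|)² = (V_DD − V_SG)/R.
Let x = V_SG − 0.724. Then 97.6 x² + x − 4.686 = 0, giving x = 0.214 V (positive root), so V_SG = 0.938 V.
I_D = (V_DD − V_SG)/R = (5.41 − 0.938) / 39.4 = 0.114 mA.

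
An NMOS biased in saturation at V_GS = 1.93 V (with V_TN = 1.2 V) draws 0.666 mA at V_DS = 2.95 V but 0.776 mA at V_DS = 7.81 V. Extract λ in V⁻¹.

λ = 0.0378 V⁻¹

With V_GS fixed, I_D ∝ (1 + λ V_DS) in saturation, so I_D2/I_D1 = (1 + λ V_DS2)/(1 + λ V_DS1).
0.776/0.666 = 1.165 = (1 + 7.81 λ)/(1 + 2.95 λ).
Solving: λ (I_D1 V_DS2 − I_D2 V_DS1) = I_D2 − I_D1, so λ = (0.776 − 0.666) / (0.666 × 7.81 − 0.776 × 2.95) = 0.11 / 2.91 = 0.0378 V⁻¹.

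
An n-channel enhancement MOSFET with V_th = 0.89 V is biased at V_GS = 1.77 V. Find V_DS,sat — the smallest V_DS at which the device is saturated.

The boundary between triode and saturation is V_DS = V_GS − V_th = V_ov.
V_ov = 1.77 − 0.89 = 0.88 V.

V_DS,sat = 0.880 V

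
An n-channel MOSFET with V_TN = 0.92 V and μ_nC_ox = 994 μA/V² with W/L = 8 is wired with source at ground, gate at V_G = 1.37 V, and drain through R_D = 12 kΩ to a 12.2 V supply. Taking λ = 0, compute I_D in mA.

I_D = 0.805 mA

V_GS = V_G = 1.37 V, so V_ov = 1.37 − 0.92 = 0.45 V.
k_n = μ_nC_ox · (W/L) = 7.952 mA/V².
Assume saturation: I_D = ½ k_n V_ov² = 0.5 × 7.952 × 0.45² = 0.805 mA, giving V_DS = V_DD − I_D R_D = 12.2 − 0.805 × 12 = 2.54 V.
V_DS = 2.54 V ≥ V_ov = 0.45 V, confirming saturation.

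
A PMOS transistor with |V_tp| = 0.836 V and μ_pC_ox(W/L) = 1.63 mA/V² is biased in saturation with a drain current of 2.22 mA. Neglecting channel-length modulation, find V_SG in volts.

V_SG = 2.49 V

In saturation I_D = ½ k_p (V_SG − |V_tp|)², so V_SG − |V_tp| = √(2 I_D / k_p) = √(2 × 2.22 / 1.63) = 1.65 V.
V_SG = 0.836 + 1.65 = 2.49 V.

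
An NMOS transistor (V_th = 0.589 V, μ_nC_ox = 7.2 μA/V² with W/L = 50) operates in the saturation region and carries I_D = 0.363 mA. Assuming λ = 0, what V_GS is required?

k_n = μ_nC_ox · (W/L) = 0.36 mA/V².
In saturation I_D = ½ k_n (V_GS − V_th)², so V_GS − V_th = √(2 I_D / k_n) = √(2 × 0.363 / 0.36) = 1.42 V.
V_GS = 0.589 + 1.42 = 2.01 V.

V_GS = 2.01 V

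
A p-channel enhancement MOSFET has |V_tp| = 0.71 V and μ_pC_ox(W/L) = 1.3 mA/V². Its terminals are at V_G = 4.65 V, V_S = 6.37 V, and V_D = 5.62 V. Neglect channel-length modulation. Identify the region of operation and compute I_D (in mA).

Triode; I_D = 0.619 mA

V_SG = V_S − V_G = 6.37 − 4.65 = 1.72 V; V_SD = V_S − V_D = 6.37 − 5.62 = 0.75 V.
V_ov = V_SG − |V_tp| = 1.72 − 0.71 = 1.01 V.
Since V_SD = 0.75 V < V_ov = 1.01 V, the device is in the triode region.
I_D = k_p [V_ov · V_SD − ½ V_SD²] = 1.3 × [1.01 × 0.75 − 0.5 × 0.75²] = 0.619 mA.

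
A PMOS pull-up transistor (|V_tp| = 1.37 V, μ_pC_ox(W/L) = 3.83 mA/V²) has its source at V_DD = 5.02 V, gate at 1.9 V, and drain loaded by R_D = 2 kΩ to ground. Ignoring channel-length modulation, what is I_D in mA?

V_SG = V_DD − V_G = 5.02 − 1.9 = 3.12 V, so V_ov = 3.12 − 1.37 = 1.75 V.
Assume saturation: I_D = ½ k_p V_ov² = 0.5 × 3.83 × 1.75² = 5.86 mA, giving V_SD = V_DD − I_D R_D = 5.02 − 5.86 × 2 = -6.71 V.
But -6.71 V < V_ov = 1.75 V, so the device is actually in triode.
In triode I_D = k_p[V_ov V_SD − ½ V_SD²] and I_D = (V_DD − V_SD)/R_D. Equating: 3.83 V_SD² − 14.4 V_SD + 5.02 = 0, giving V_SD = 0.389 V (the root below V_ov).
I_D = (5.02 − 0.389) / 2 = 2.32 mA.

I_D = 2.32 mA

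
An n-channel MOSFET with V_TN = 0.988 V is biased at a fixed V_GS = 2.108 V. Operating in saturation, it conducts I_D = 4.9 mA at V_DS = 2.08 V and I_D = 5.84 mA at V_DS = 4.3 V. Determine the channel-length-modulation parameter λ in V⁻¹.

With V_GS fixed, I_D ∝ (1 + λ V_DS) in saturation, so I_D2/I_D1 = (1 + λ V_DS2)/(1 + λ V_DS1).
5.84/4.9 = 1.192 = (1 + 4.3 λ)/(1 + 2.08 λ).
Solving: λ (I_D1 V_DS2 − I_D2 V_DS1) = I_D2 − I_D1, so λ = (5.84 − 4.9) / (4.9 × 4.3 − 5.84 × 2.08) = 0.94 / 8.92 = 0.105 V⁻¹.

λ = 0.105 V⁻¹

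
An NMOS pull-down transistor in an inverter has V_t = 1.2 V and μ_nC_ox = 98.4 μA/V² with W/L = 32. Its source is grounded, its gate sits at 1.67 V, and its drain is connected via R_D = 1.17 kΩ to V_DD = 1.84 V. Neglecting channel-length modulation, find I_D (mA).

V_GS = V_G = 1.67 V, so V_ov = 1.67 − 1.2 = 0.47 V.
k_n = μ_nC_ox · (W/L) = 3.149 mA/V².
Assume saturation: I_D = ½ k_n V_ov² = 0.5 × 3.149 × 0.47² = 0.348 mA, giving V_DS = V_DD − I_D R_D = 1.84 − 0.348 × 1.17 = 1.43 V.
V_DS = 1.43 V ≥ V_ov = 0.47 V, confirming saturation.

I_D = 0.348 mA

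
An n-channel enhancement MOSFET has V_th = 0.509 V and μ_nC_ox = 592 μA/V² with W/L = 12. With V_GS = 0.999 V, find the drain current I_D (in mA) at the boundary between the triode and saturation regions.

At the boundary V_DS = V_ov = V_GS − V_th = 0.999 − 0.509 = 0.49 V.
k_n = μ_nC_ox · (W/L) = 7.104 mA/V².
I_D = ½ k_n V_ov² = 0.5 × 7.104 × 0.49² = 0.853 mA.

I_D = 0.853 mA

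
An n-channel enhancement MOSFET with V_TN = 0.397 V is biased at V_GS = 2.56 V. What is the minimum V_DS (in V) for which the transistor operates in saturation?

The boundary between triode and saturation is V_DS = V_GS − V_TN = V_ov.
V_ov = 2.56 − 0.397 = 2.16 V.

V_DS,sat = 2.16 V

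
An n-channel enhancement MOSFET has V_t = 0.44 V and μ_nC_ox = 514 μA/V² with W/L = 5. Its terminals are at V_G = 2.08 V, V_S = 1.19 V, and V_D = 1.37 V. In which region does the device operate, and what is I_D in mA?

Triode; I_D = 0.167 mA

V_GS = V_G − V_S = 2.08 − 1.19 = 0.89 V; V_DS = V_D − V_S = 1.37 − 1.19 = 0.18 V.
k_n = μ_nC_ox · (W/L) = 2.57 mA/V².
V_ov = V_GS − V_t = 0.89 − 0.44 = 0.45 V.
Since V_DS = 0.18 V < V_ov = 0.45 V, the device is in the triode region.
I_D = k_n [V_ov · V_DS − ½ V_DS²] = 2.57 × [0.45 × 0.18 − 0.5 × 0.18²] = 0.167 mA.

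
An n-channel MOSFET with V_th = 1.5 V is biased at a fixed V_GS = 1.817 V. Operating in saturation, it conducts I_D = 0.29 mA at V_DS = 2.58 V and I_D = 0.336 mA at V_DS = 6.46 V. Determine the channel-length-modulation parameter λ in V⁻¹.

λ = 0.0457 V⁻¹

With V_GS fixed, I_D ∝ (1 + λ V_DS) in saturation, so I_D2/I_D1 = (1 + λ V_DS2)/(1 + λ V_DS1).
0.336/0.29 = 1.159 = (1 + 6.46 λ)/(1 + 2.58 λ).
Solving: λ (I_D1 V_DS2 − I_D2 V_DS1) = I_D2 − I_D1, so λ = (0.336 − 0.29) / (0.29 × 6.46 − 0.336 × 2.58) = 0.046 / 1.01 = 0.0457 V⁻¹.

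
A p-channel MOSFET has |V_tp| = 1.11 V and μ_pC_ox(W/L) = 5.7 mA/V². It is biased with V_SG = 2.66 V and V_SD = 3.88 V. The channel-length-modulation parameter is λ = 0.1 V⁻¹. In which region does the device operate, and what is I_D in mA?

V_ov = V_SG − |V_tp| = 2.66 − 1.11 = 1.55 V.
Since V_SD = 3.88 V ≥ V_ov = 1.55 V, the device is in saturation.
I_D = ½ k_p V_ov² (1 + λ V_SD) = 0.5 × 5.7 × 1.55² × (1 + 0.1 × 3.88) = 9.5 mA.

Saturation; I_D = 9.50 mA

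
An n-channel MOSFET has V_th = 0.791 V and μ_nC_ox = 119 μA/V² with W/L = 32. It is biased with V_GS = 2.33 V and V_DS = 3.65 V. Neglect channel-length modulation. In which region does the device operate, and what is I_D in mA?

k_n = μ_nC_ox · (W/L) = 3.808 mA/V².
V_ov = V_GS − V_th = 2.33 − 0.791 = 1.54 V.
Since V_DS = 3.65 V ≥ V_ov = 1.54 V, the device is in saturation.
I_D = ½ k_n V_ov² = 0.5 × 3.808 × 1.54² = 4.51 mA.

Saturation; I_D = 4.51 mA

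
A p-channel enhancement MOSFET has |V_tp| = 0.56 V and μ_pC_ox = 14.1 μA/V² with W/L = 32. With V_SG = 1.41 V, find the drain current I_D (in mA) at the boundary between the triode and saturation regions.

At the boundary V_SD = V_ov = V_SG − |V_tp| = 1.41 − 0.56 = 0.85 V.
k_p = μ_pC_ox · (W/L) = 0.4512 mA/V².
I_D = ½ k_p V_ov² = 0.5 × 0.4512 × 0.85² = 0.163 mA.

I_D = 0.163 mA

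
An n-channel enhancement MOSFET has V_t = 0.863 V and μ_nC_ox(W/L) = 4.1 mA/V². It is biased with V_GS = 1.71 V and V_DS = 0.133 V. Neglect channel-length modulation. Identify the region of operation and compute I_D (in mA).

V_ov = V_GS − V_t = 1.71 − 0.863 = 0.847 V.
Since V_DS = 0.133 V < V_ov = 0.847 V, the device is in the triode region.
I_D = k_n [V_ov · V_DS − ½ V_DS²] = 4.1 × [0.847 × 0.133 − 0.5 × 0.133²] = 0.426 mA.

Triode; I_D = 0.426 mA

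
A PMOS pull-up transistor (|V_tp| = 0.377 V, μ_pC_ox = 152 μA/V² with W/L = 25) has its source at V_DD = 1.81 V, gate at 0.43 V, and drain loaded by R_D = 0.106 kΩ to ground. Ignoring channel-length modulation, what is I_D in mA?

I_D = 1.91 mA

V_SG = V_DD − V_G = 1.81 − 0.43 = 1.38 V, so V_ov = 1.38 − 0.377 = 1 V.
k_p = μ_pC_ox · (W/L) = 3.8 mA/V².
Assume saturation: I_D = ½ k_p V_ov² = 0.5 × 3.8 × 1² = 1.91 mA, giving V_SD = V_DD − I_D R_D = 1.81 − 1.91 × 0.106 = 1.61 V.
V_SD = 1.61 V ≥ V_ov = 1 V, confirming saturation.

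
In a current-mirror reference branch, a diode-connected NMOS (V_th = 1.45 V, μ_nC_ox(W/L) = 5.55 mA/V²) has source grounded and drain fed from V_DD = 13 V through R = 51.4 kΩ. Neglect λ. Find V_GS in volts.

V_GS = 1.73 V

With gate tied to drain, V_GS = V_DS ≥ V_GS − V_th, so the device is in saturation.
KCL at the drain: ½ k_n (V_GS − V_th)² = (V_DD − V_GS)/R.
Let x = V_GS − 1.45. Then 143 x² + x − 11.55 = 0, giving x = 0.281 V (positive root), so V_GS = 1.73 V.
I_D = (V_DD − V_GS)/R = (13 − 1.73) / 51.4 = 0.219 mA.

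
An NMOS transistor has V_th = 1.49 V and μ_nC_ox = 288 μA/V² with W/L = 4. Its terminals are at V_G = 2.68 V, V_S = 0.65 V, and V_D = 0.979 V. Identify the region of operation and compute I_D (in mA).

V_GS = V_G − V_S = 2.68 − 0.65 = 2.03 V; V_DS = V_D − V_S = 0.979 − 0.65 = 0.329 V.
k_n = μ_nC_ox · (W/L) = 1.152 mA/V².
V_ov = V_GS − V_th = 2.03 − 1.49 = 0.54 V.
Since V_DS = 0.329 V < V_ov = 0.54 V, the device is in the triode region.
I_D = k_n [V_ov · V_DS − ½ V_DS²] = 1.152 × [0.54 × 0.329 − 0.5 × 0.329²] = 0.142 mA.

Triode; I_D = 0.142 mA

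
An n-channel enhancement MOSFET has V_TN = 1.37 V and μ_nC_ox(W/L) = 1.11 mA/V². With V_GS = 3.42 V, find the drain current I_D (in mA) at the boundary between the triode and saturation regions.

I_D = 2.33 mA

At the boundary V_DS = V_ov = V_GS − V_TN = 3.42 − 1.37 = 2.05 V.
I_D = ½ k_n V_ov² = 0.5 × 1.11 × 2.05² = 2.33 mA.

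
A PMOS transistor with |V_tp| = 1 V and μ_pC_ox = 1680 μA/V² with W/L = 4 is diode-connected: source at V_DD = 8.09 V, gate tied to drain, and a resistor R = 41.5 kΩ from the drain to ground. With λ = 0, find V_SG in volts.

With gate tied to drain, V_SG = V_SD ≥ V_SG − |V_tp|, so the device is in saturation.
k_p = μ_pC_ox · (W/L) = 6.72 mA/V².
KCL at the drain: ½ k_p (V_SG − |V_tp|)² = (V_DD − V_SG)/R.
Let x = V_SG − 1. Then 139 x² + x − 7.09 = 0, giving x = 0.222 V (positive root), so V_SG = 1.22 V.
I_D = (V_DD − V_SG)/R = (8.09 − 1.22) / 41.5 = 0.165 mA.

V_SG = 1.22 V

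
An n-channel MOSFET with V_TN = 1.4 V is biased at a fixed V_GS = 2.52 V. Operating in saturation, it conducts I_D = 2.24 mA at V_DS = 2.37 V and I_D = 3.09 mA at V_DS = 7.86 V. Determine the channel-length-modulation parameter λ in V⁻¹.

With V_GS fixed, I_D ∝ (1 + λ V_DS) in saturation, so I_D2/I_D1 = (1 + λ V_DS2)/(1 + λ V_DS1).
3.09/2.24 = 1.379 = (1 + 7.86 λ)/(1 + 2.37 λ).
Solving: λ (I_D1 V_DS2 − I_D2 V_DS1) = I_D2 − I_D1, so λ = (3.09 − 2.24) / (2.24 × 7.86 − 3.09 × 2.37) = 0.85 / 10.3 = 0.0827 V⁻¹.

λ = 0.0827 V⁻¹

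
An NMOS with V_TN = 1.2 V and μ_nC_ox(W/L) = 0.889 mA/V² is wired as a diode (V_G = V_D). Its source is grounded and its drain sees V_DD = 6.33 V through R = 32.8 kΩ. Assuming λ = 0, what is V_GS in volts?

V_GS = 1.76 V

With gate tied to drain, V_GS = V_DS ≥ V_GS − V_TN, so the device is in saturation.
KCL at the drain: ½ k_n (V_GS − V_TN)² = (V_DD − V_GS)/R.
Let x = V_GS − 1.2. Then 14.6 x² + x − 5.13 = 0, giving x = 0.56 V (positive root), so V_GS = 1.76 V.
I_D = (V_DD − V_GS)/R = (6.33 − 1.76) / 32.8 = 0.139 mA.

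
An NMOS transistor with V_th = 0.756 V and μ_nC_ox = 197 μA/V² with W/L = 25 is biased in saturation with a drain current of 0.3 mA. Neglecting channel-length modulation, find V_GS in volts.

V_GS = 1.11 V

k_n = μ_nC_ox · (W/L) = 4.925 mA/V².
In saturation I_D = ½ k_n (V_GS − V_th)², so V_GS − V_th = √(2 I_D / k_n) = √(2 × 0.3 / 4.925) = 0.349 V.
V_GS = 0.756 + 0.349 = 1.11 V.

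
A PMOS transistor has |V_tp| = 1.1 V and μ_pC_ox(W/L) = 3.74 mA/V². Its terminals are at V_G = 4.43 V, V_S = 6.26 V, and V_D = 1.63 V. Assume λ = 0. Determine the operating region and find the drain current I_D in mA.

Saturation; I_D = 0.997 mA

V_SG = V_S − V_G = 6.26 − 4.43 = 1.83 V; V_SD = V_S − V_D = 6.26 − 1.63 = 4.63 V.
V_ov = V_SG − |V_tp| = 1.83 − 1.1 = 0.73 V.
Since V_SD = 4.63 V ≥ V_ov = 0.73 V, the device is in saturation.
I_D = ½ k_p V_ov² = 0.5 × 3.74 × 0.73² = 0.997 mA.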